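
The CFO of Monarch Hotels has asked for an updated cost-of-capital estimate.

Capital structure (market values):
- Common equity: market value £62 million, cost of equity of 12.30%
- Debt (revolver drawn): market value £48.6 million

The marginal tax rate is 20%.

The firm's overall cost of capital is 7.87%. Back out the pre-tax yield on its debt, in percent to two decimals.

2.77%

Total capital V = 62 + 48.6 = 110.6.
Equity weight = 62/110.6 = 0.5606.
Revolver drawn weight = 48.6/110.6 = 0.4394.
Equity contribution = 0.5606 × 12.3% = 6.8951%.
Remaining for debt = 7.87% − 6.8951% = 0.9749%.
Rd × (1 − 20%) × 0.4394 = 0.9749%  ⇒  Rd = 2.7732%.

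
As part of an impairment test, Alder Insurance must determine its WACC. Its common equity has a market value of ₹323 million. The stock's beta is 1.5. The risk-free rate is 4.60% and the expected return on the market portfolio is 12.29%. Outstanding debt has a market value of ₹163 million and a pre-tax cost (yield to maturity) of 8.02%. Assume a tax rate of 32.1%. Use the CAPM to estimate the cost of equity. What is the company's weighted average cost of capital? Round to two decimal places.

Market risk premium = 12.29% − 4.6% = 7.69%.
Cost of equity via CAPM: Re = 4.6% + 1.5 × 7.69% = 16.1350%.
Total capital V = 323 + 163 = 486.
Equity: weight = 323/486 = 0.6646; cost = 16.135%.
Debt: weight = 163/486 = 0.3354; after-tax cost = 8.02% × (1 − 32.1%) = 5.4456%.
WACC = 0.6646 × 16.1350% + 0.3354 × 5.4456% = 12.5499%.

12.55%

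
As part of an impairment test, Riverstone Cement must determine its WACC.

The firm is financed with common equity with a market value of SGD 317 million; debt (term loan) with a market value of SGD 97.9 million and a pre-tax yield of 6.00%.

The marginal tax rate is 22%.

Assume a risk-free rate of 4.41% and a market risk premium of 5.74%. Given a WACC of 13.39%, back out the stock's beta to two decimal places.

2.03

Total capital V = 317 + 97.9 = 414.9.
Equity weight = 317/414.9 = 0.7640.
Term loan weight = 97.9/414.9 = 0.2360.
Debt contribution = 0.2360 × 6% × (1 − 22%) = 1.1043%.
Required equity contribution = 13.39% − 1.1043% = 12.2857%  ⇒  Re = 16.0799%.
CAPM: 16.0799% = 4.41% + β × 5.74%  ⇒  β = 2.0331.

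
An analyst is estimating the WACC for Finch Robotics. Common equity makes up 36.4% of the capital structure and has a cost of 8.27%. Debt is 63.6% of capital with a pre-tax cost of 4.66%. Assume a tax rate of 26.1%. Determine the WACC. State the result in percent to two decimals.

After-tax cost of debt = 4.66% × (1 − 26.1%) = 3.4437%.
WACC = 0.364 × 8.2700% + 0.636 × 3.4437% = 5.2005%.

5.20%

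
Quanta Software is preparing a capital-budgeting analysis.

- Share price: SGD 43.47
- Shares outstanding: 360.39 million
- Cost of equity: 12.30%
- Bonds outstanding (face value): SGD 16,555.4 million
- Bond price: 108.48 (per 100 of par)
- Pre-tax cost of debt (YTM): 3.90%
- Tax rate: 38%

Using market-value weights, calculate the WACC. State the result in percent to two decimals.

Market value of equity E = 43.47 × 360.39m = 15666.1533m. Market value of debt D = 16555.4m × 108.48/100 = 17959.29792m.
Total capital V = 15666.1533 + 17959.29792 = 33625.45122.
Equity: weight = 15666.1533/33625.45122 = 0.4659; cost = 12.3%.
Bonds outstanding: weight = 17959.29792/33625.45122 = 0.5341; after-tax cost = 3.9% × (1 − 38%) = 2.4180%.
WACC = 0.4659 × 12.3000% + 0.5341 × 2.4180% = 7.0220%.

7.02%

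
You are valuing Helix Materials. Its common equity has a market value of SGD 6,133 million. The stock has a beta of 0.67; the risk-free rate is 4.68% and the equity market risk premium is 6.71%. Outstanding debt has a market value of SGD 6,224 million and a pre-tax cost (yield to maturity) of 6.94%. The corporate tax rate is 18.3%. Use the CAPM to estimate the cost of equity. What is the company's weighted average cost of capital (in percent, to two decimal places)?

Cost of equity via CAPM: Re = 4.68% + 0.67 × 6.71% = 9.1757%.
Total capital V = 6133 + 6224 = 12357.
Equity: weight = 6133/12357 = 0.4963; cost = 9.1757%.
Debt: weight = 6224/12357 = 0.5037; after-tax cost = 6.94% × (1 − 18.3%) = 5.6700%.
WACC = 0.4963 × 9.1757% + 0.5037 × 5.6700% = 7.4099%.

7.41%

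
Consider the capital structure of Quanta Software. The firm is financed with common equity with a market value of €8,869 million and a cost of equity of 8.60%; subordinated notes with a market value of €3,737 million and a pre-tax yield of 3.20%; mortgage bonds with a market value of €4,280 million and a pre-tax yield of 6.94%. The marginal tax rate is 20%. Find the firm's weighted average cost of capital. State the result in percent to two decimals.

Total capital V = 8869 + 3737 + 4280 = 16886.
Equity: weight = 8869/16886 = 0.5252; cost = 8.6%.
Subordinated notes: weight = 3737/16886 = 0.2213; after-tax cost = 3.2% × (1 − 20%) = 2.5600%.
Mortgage bonds: weight = 4280/16886 = 0.2535; after-tax cost = 6.94% × (1 − 20%) = 5.5520%.
WACC = 0.5252 × 8.6000% + 0.2213 × 2.5600% + 0.2535 × 5.5520% = 6.4907%.

6.49%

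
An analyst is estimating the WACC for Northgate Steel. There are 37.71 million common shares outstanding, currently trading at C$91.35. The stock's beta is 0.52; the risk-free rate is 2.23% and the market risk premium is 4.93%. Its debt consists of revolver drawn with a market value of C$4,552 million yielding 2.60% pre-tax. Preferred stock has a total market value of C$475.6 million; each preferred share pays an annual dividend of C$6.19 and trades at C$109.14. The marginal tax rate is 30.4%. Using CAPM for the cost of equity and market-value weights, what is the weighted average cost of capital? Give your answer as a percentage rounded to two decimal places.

Cost of equity via CAPM: Re = 2.23% + 0.52 × 4.93% = 4.7936%.
Cost of preferred: Rp = 6.19 / 109.14 = 5.6716%.
Market value of equity E = 91.35 × 37.71m = 3444.8085m.
Total capital V = 3444.8085 + 475.6 + 4552 = 8472.4085.
Equity: weight = 3444.8085/8472.4085 = 0.4066; cost = 4.7936%.
Preferred: weight = 475.6/8472.4085 = 0.0561; cost = 5.6716%.
Revolver drawn: weight = 4552/8472.4085 = 0.5373; after-tax cost = 2.6% × (1 − 30.4%) = 1.8096%.
WACC = 0.4066 × 4.7936% + 0.0561 × 5.6716% + 0.5373 × 1.8096% = 3.2397%.

3.24%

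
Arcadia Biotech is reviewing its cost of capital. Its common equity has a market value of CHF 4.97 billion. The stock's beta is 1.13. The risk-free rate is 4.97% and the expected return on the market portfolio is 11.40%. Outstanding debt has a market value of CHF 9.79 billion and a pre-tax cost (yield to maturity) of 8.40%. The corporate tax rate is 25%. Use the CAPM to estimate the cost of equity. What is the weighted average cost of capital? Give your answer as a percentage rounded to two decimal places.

8.30%

Market risk premium = 11.4% − 4.97% = 6.43%.
Cost of equity via CAPM: Re = 4.97% + 1.13 × 6.43% = 12.2359%.
Total capital V = 4.97 + 9.79 = 14.76.
Equity: weight = 4.97/14.76 = 0.3367; cost = 12.2359%.
Debt: weight = 9.79/14.76 = 0.6633; after-tax cost = 8.4% × (1 − 25%) = 6.3000%.
WACC = 0.3367 × 12.2359% + 0.6633 × 6.3000% = 8.2987%.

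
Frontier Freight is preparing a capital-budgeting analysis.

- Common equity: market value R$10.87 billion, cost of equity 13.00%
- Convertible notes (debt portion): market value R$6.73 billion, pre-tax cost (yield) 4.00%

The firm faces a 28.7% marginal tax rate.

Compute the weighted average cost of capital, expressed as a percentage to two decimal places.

Total capital V = 10.87 + 6.73 = 17.6.
Equity: weight = 10.87/17.6 = 0.6176; cost = 13%.
Convertible notes (debt portion): weight = 6.73/17.6 = 0.3824; after-tax cost = 4% × (1 − 28.7%) = 2.8520%.
WACC = 0.6176 × 13.0000% + 0.3824 × 2.8520% = 9.1195%.

9.12%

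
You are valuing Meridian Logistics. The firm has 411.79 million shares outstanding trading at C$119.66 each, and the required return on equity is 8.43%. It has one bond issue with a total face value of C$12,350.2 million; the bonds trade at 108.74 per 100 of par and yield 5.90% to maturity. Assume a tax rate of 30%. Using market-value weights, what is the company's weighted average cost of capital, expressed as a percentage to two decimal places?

7.51%

Market value of equity E = 119.66 × 411.79m = 49274.7914m. Market value of debt D = 12350.2m × 108.74/100 = 13429.60748m.
Total capital V = 49274.7914 + 13429.60748 = 62704.39888.
Equity: weight = 49274.7914/62704.39888 = 0.7858; cost = 8.43%.
Bonds outstanding: weight = 13429.60748/62704.39888 = 0.2142; after-tax cost = 5.9% × (1 − 30%) = 4.1300%.
WACC = 0.7858 × 8.4300% + 0.2142 × 4.1300% = 7.5091%.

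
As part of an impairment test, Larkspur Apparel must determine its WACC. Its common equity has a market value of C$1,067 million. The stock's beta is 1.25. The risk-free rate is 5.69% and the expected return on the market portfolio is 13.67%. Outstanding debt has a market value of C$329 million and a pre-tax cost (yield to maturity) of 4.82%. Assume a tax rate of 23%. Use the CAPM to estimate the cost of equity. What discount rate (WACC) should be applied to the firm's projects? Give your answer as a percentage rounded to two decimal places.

Market risk premium = 13.67% − 5.69% = 7.98%.
Cost of equity via CAPM: Re = 5.69% + 1.25 × 7.98% = 15.6650%.
Total capital V = 1067 + 329 = 1396.
Equity: weight = 1067/1396 = 0.7643; cost = 15.665%.
Debt: weight = 329/1396 = 0.2357; after-tax cost = 4.82% × (1 − 23%) = 3.7114%.
WACC = 0.7643 × 15.6650% + 0.2357 × 3.7114% = 12.8479%.

12.85%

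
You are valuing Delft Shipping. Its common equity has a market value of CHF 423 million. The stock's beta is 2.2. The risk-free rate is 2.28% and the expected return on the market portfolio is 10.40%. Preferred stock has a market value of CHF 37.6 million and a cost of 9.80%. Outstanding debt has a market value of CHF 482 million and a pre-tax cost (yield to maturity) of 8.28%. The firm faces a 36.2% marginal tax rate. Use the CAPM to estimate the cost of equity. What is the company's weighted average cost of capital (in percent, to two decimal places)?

Market risk premium = 10.4% − 2.28% = 8.12%.
Cost of equity via CAPM: Re = 2.28% + 2.2 × 8.12% = 20.1440%.
Total capital V = 423 + 37.6 + 482 = 942.6.
Equity: weight = 423/942.6 = 0.4488; cost = 20.144%.
Preferred: weight = 37.6/942.6 = 0.0399; cost = 9.8%.
Debt: weight = 482/942.6 = 0.5114; after-tax cost = 8.28% × (1 − 36.2%) = 5.2826%.
WACC = 0.4488 × 20.1440% + 0.0399 × 9.8000% + 0.5114 × 5.2826% = 12.1320%.

12.13%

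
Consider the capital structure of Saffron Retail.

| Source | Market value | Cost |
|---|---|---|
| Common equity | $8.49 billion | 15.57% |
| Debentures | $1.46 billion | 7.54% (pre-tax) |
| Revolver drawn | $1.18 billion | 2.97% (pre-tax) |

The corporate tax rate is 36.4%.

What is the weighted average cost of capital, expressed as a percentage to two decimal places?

12.71%

Total capital V = 8.49 + 1.46 + 1.18 = 11.13.
Equity: weight = 8.49/11.13 = 0.7628; cost = 15.57%.
Debentures: weight = 1.46/11.13 = 0.1312; after-tax cost = 7.54% × (1 − 36.4%) = 4.7954%.
Revolver drawn: weight = 1.18/11.13 = 0.1060; after-tax cost = 2.97% × (1 − 36.4%) = 1.8889%.
WACC = 0.7628 × 15.5700% + 0.1312 × 4.7954% + 0.1060 × 1.8889% = 12.7062%.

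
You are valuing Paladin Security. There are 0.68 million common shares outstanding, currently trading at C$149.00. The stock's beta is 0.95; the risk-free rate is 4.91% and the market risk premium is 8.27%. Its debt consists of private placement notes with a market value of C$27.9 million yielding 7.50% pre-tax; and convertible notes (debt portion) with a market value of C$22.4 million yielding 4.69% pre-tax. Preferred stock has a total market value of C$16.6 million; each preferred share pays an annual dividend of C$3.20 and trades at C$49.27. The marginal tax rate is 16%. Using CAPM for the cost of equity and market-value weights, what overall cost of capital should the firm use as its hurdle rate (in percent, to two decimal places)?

Cost of equity via CAPM: Re = 4.91% + 0.95 × 8.27% = 12.7665%.
Cost of preferred: Rp = 3.2 / 49.27 = 6.4948%.
Market value of equity E = 149.0 × 0.68m = 101.32m.
Total capital V = 101.32 + 16.6 + 27.9 + 22.4 = 168.22.
Equity: weight = 101.32/168.22 = 0.6023; cost = 12.7665%.
Preferred: weight = 16.6/168.22 = 0.0987; cost = 6.4948%.
Private placement notes: weight = 27.9/168.22 = 0.1659; after-tax cost = 7.5% × (1 − 16%) = 6.3000%.
Convertible notes (debt portion): weight = 22.4/168.22 = 0.1332; after-tax cost = 4.69% × (1 − 16%) = 3.9396%.
WACC = 0.6023 × 12.7665% + 0.0987 × 6.4948% + 0.1659 × 6.3000% + 0.1332 × 3.9396% = 9.8997%.

9.90%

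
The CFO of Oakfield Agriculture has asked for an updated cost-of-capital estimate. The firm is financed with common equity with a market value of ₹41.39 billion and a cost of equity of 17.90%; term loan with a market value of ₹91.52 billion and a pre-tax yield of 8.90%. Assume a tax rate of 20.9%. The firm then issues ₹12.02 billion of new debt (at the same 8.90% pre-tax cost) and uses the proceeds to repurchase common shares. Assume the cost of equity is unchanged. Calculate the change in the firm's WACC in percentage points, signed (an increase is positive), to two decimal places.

-0.98 pp

Current WACC:
Total capital V = 41.39 + 91.52 = 132.91.
Equity: weight = 41.39/132.91 = 0.3114; cost = 17.9%.
Term loan: weight = 91.52/132.91 = 0.6886; after-tax cost = 8.9% × (1 − 20.9%) = 7.0399%.
WACC = 0.3114 × 17.9000% + 0.6886 × 7.0399% = 10.4219%.
After the change:
Total capital V = 29.37 + 103.54 = 132.91.
Equity: weight = 29.37/132.91 = 0.2210; cost = 17.9%.
Term loan: weight = 103.54/132.91 = 0.7790; after-tax cost = 8.9% × (1 − 20.9%) = 7.0399%.
WACC = 0.2210 × 17.9000% + 0.7790 × 7.0399% = 9.4397%.
Change in WACC = 9.4397% − 10.4219% = -0.9822 pp.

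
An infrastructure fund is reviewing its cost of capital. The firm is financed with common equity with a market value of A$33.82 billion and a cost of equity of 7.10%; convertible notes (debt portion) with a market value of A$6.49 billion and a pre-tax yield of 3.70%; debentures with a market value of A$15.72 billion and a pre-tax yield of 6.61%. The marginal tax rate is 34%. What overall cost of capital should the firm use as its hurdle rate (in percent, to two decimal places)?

Total capital V = 33.82 + 6.49 + 15.72 = 56.03.
Equity: weight = 33.82/56.03 = 0.6036; cost = 7.1%.
Convertible notes (debt portion): weight = 6.49/56.03 = 0.1158; after-tax cost = 3.7% × (1 − 34%) = 2.4420%.
Debentures: weight = 15.72/56.03 = 0.2806; after-tax cost = 6.61% × (1 − 34%) = 4.3626%.
WACC = 0.6036 × 7.1000% + 0.1158 × 2.4420% + 0.2806 × 4.3626% = 5.7924%.

5.79%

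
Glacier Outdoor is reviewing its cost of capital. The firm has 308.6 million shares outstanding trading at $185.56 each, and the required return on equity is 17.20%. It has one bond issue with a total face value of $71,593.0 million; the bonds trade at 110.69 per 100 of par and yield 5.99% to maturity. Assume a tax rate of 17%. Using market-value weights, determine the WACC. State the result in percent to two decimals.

10.10%

Market value of equity E = 185.56 × 308.6m = 57263.816m. Market value of debt D = 71593m × 110.69/100 = 79246.2917m.
Total capital V = 57263.816 + 79246.2917 = 136510.1077.
Equity: weight = 57263.816/136510.1077 = 0.4195; cost = 17.2%.
Bonds outstanding: weight = 79246.2917/136510.1077 = 0.5805; after-tax cost = 5.99% × (1 − 17%) = 4.9717%.
WACC = 0.4195 × 17.2000% + 0.5805 × 4.9717% = 10.1013%.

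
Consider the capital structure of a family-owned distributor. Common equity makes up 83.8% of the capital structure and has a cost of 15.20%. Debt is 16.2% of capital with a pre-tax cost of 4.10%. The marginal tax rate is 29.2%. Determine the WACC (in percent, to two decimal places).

13.21%

After-tax cost of debt = 4.1% × (1 − 29.2%) = 2.9028%.
WACC = 0.838 × 15.2000% + 0.162 × 2.9028% = 13.2079%.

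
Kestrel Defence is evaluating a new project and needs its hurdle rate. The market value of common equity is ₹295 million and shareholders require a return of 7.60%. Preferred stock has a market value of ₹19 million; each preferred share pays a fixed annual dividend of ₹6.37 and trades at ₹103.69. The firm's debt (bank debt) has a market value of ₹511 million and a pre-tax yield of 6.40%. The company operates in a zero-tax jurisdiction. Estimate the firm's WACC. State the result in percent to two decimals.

6.82%

Cost of preferred: Rp = 6.37 / 103.69 = 6.1433%.
Total capital V = 295 + 19 + 511 = 825.
Equity: weight = 295/825 = 0.3576; cost = 7.6%.
Preferred: weight = 19/825 = 0.0230; cost = 6.1433%.
Bank debt: weight = 511/825 = 0.6194; after-tax cost = 6.4% × (1 − 0%) = 6.4000%.
WACC = 0.3576 × 7.6000% + 0.0230 × 6.1433% + 0.6194 × 6.4000% = 6.8232%.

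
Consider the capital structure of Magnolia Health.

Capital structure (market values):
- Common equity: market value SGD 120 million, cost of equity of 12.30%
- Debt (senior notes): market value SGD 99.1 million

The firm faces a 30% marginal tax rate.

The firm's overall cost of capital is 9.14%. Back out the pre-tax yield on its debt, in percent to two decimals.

7.59%

Total capital V = 120 + 99.1 = 219.1.
Equity weight = 120/219.1 = 0.5477.
Senior notes weight = 99.1/219.1 = 0.4523.
Equity contribution = 0.5477 × 12.3% = 6.7366%.
Remaining for debt = 9.14% − 6.7366% = 2.4034%.
Rd × (1 − 30%) × 0.4523 = 2.4034%  ⇒  Rd = 7.5908%.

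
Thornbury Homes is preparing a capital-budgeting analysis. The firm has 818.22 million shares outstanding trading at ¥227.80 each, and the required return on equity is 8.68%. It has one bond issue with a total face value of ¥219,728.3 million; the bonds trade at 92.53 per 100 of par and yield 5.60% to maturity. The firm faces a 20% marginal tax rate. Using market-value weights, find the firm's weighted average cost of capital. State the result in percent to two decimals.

6.49%

Market value of equity E = 227.8 × 818.22m = 186390.516m. Market value of debt D = 219728.3m × 92.53/100 = 203314.59599m.
Total capital V = 186390.516 + 203314.59599 = 389705.11199.
Equity: weight = 186390.516/389705.11199 = 0.4783; cost = 8.68%.
Bonds outstanding: weight = 203314.59599/389705.11199 = 0.5217; after-tax cost = 5.6% × (1 − 20%) = 4.4800%.
WACC = 0.4783 × 8.6800% + 0.5217 × 4.4800% = 6.4888%.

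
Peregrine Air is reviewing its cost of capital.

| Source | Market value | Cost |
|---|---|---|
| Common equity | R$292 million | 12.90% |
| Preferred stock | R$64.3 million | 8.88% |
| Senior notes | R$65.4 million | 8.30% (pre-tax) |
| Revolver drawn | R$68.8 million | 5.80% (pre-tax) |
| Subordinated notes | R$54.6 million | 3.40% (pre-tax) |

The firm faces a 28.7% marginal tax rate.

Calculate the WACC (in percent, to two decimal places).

Total capital V = 292 + 64.3 + 65.4 + 68.8 + 54.6 = 545.1.
Equity: weight = 292/545.1 = 0.5357; cost = 12.9%.
Preferred: weight = 64.3/545.1 = 0.1180; cost = 8.88%.
Senior notes: weight = 65.4/545.1 = 0.1200; after-tax cost = 8.3% × (1 − 28.7%) = 5.9179%.
Revolver drawn: weight = 68.8/545.1 = 0.1262; after-tax cost = 5.8% × (1 − 28.7%) = 4.1354%.
Subordinated notes: weight = 54.6/545.1 = 0.1002; after-tax cost = 3.4% × (1 − 28.7%) = 2.4242%.
WACC = 0.5357 × 12.9000% + 0.1180 × 8.8800% + 0.1200 × 5.9179% + 0.1262 × 4.1354% + 0.1002 × 2.4242% = 9.4326%.

9.43%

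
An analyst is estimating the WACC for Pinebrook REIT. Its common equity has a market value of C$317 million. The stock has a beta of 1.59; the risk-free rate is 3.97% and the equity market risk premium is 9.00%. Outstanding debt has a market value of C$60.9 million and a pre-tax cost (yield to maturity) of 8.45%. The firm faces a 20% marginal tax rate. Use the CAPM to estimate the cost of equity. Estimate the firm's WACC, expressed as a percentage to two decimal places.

Cost of equity via CAPM: Re = 3.97% + 1.59 × 9.0% = 18.2800%.
Total capital V = 317 + 60.9 = 377.9.
Equity: weight = 317/377.9 = 0.8388; cost = 18.28%.
Debt: weight = 60.9/377.9 = 0.1612; after-tax cost = 8.45% × (1 − 20%) = 6.7600%.
WACC = 0.8388 × 18.2800% + 0.1612 × 6.7600% = 16.4235%.

16.42%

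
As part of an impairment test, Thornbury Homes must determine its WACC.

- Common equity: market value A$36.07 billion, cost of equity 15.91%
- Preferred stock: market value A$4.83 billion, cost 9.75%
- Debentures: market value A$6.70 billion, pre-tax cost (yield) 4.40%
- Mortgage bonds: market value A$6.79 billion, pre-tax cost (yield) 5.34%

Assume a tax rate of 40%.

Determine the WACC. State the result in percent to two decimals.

12.14%

Total capital V = 36.07 + 4.83 + 6.7 + 6.79 = 54.39.
Equity: weight = 36.07/54.39 = 0.6632; cost = 15.91%.
Preferred: weight = 4.83/54.39 = 0.0888; cost = 9.75%.
Debentures: weight = 6.7/54.39 = 0.1232; after-tax cost = 4.4% × (1 − 40%) = 2.6400%.
Mortgage bonds: weight = 6.79/54.39 = 0.1248; after-tax cost = 5.34% × (1 − 40%) = 3.2040%.
WACC = 0.6632 × 15.9100% + 0.0888 × 9.7500% + 0.1232 × 2.6400% + 0.1248 × 3.2040% = 12.1421%.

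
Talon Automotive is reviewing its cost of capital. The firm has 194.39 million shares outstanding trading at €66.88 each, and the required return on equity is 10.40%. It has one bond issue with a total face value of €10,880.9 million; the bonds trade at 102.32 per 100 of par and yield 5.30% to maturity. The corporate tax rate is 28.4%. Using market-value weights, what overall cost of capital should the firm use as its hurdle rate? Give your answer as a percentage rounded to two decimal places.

7.35%

Market value of equity E = 66.88 × 194.39m = 13000.8032m. Market value of debt D = 10880.9m × 102.32/100 = 11133.33688m.
Total capital V = 13000.8032 + 11133.33688 = 24134.14008.
Equity: weight = 13000.8032/24134.14008 = 0.5387; cost = 10.4%.
Bonds outstanding: weight = 11133.33688/24134.14008 = 0.4613; after-tax cost = 5.3% × (1 − 28.4%) = 3.7948%.
WACC = 0.5387 × 10.4000% + 0.4613 × 3.7948% = 7.3530%.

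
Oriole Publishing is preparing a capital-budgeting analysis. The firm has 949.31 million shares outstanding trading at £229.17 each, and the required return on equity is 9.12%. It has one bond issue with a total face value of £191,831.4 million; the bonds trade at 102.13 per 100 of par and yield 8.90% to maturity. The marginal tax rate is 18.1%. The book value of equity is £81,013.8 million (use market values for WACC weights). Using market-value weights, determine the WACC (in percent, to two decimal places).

8.25%

Market value of equity E = 229.17 × 949.31m = 217553.3727m. Market value of debt D = 191831.4m × 102.13/100 = 195917.40882m.
Total capital V = 217553.3727 + 195917.40882 = 413470.78152.
Equity: weight = 217553.3727/413470.78152 = 0.5262; cost = 9.12%.
Bonds outstanding: weight = 195917.40882/413470.78152 = 0.4738; after-tax cost = 8.9% × (1 − 18.1%) = 7.2891%.
WACC = 0.5262 × 9.1200% + 0.4738 × 7.2891% = 8.2525%.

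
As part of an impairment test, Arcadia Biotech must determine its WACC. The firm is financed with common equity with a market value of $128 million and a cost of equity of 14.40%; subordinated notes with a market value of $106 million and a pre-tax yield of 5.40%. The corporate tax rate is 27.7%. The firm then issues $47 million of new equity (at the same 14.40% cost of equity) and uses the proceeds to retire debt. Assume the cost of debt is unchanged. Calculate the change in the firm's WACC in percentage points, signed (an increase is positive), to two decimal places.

Current WACC:
Total capital V = 128 + 106 = 234.
Equity: weight = 128/234 = 0.5470; cost = 14.4%.
Subordinated notes: weight = 106/234 = 0.4530; after-tax cost = 5.4% × (1 − 27.7%) = 3.9042%.
WACC = 0.5470 × 14.4000% + 0.4530 × 3.9042% = 9.6455%.
After the change:
Total capital V = 175 + 59 = 234.
Equity: weight = 175/234 = 0.7479; cost = 14.4%.
Subordinated notes: weight = 59/234 = 0.2521; after-tax cost = 5.4% × (1 − 27.7%) = 3.9042%.
WACC = 0.7479 × 14.4000% + 0.2521 × 3.9042% = 11.7536%.
Change in WACC = 11.7536% − 9.6455% = 2.1081 pp.

+2.11 pp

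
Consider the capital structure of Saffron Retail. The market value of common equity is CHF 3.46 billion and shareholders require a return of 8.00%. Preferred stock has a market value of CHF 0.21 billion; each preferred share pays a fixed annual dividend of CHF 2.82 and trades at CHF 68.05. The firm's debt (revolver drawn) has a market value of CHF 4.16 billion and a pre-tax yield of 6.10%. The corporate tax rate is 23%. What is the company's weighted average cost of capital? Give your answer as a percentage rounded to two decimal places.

Cost of preferred: Rp = 2.82 / 68.05 = 4.1440%.
Total capital V = 3.46 + 0.21 + 4.16 = 7.83.
Equity: weight = 3.46/7.83 = 0.4419; cost = 8%.
Preferred: weight = 0.21/7.83 = 0.0268; cost = 4.144%.
Revolver drawn: weight = 4.16/7.83 = 0.5313; after-tax cost = 6.1% × (1 − 23%) = 4.6970%.
WACC = 0.4419 × 8.0000% + 0.0268 × 4.1440% + 0.5313 × 4.6970% = 6.1417%.

6.14%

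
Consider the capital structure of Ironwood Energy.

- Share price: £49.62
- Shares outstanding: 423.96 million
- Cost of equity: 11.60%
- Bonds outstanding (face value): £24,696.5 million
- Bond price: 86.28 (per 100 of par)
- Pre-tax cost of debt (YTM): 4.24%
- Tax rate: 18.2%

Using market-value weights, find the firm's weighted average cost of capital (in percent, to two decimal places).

7.51%

Market value of equity E = 49.62 × 423.96m = 21036.8952m. Market value of debt D = 24696.5m × 86.28/100 = 21308.1402m.
Total capital V = 21036.8952 + 21308.1402 = 42345.0354.
Equity: weight = 21036.8952/42345.0354 = 0.4968; cost = 11.6%.
Bonds outstanding: weight = 21308.1402/42345.0354 = 0.5032; after-tax cost = 4.24% × (1 − 18.2%) = 3.4683%.
WACC = 0.4968 × 11.6000% + 0.5032 × 3.4683% = 7.5081%.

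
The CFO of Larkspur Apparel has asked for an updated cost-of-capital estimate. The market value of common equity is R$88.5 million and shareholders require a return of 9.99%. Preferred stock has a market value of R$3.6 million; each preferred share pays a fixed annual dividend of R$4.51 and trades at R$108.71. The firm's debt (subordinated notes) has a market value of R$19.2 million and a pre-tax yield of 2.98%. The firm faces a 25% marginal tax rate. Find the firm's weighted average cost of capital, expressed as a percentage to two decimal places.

8.46%

Cost of preferred: Rp = 4.51 / 108.71 = 4.1487%.
Total capital V = 88.5 + 3.6 + 19.2 = 111.3.
Equity: weight = 88.5/111.3 = 0.7951; cost = 9.99%.
Preferred: weight = 3.6/111.3 = 0.0323; cost = 4.1487%.
Subordinated notes: weight = 19.2/111.3 = 0.1725; after-tax cost = 2.98% × (1 − 25%) = 2.2350%.
WACC = 0.7951 × 9.9900% + 0.0323 × 4.1487% + 0.1725 × 2.2350% = 8.4633%.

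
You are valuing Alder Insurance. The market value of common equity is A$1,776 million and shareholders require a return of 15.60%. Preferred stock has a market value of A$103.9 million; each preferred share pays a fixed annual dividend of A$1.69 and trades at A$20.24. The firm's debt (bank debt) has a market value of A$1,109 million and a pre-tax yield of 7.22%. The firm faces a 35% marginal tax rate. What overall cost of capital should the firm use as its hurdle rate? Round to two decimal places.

11.30%

Cost of preferred: Rp = 1.69 / 20.24 = 8.3498%.
Total capital V = 1776 + 103.9 + 1109 = 2988.9.
Equity: weight = 1776/2988.9 = 0.5942; cost = 15.6%.
Preferred: weight = 103.9/2988.9 = 0.0348; cost = 8.3498%.
Bank debt: weight = 1109/2988.9 = 0.3710; after-tax cost = 7.22% × (1 − 35%) = 4.6930%.
WACC = 0.5942 × 15.6000% + 0.0348 × 8.3498% + 0.3710 × 4.6930% = 11.3010%.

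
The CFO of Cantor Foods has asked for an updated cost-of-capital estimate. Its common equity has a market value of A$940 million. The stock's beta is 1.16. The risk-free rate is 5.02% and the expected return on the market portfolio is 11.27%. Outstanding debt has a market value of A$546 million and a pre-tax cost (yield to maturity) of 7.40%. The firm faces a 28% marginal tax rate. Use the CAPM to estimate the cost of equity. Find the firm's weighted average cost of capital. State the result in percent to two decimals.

Market risk premium = 11.27% − 5.02% = 6.25%.
Cost of equity via CAPM: Re = 5.02% + 1.16 × 6.25% = 12.2700%.
Total capital V = 940 + 546 = 1486.
Equity: weight = 940/1486 = 0.6326; cost = 12.27%.
Debt: weight = 546/1486 = 0.3674; after-tax cost = 7.4% × (1 − 28%) = 5.3280%.
WACC = 0.6326 × 12.2700% + 0.3674 × 5.3280% = 9.7193%.

9.72%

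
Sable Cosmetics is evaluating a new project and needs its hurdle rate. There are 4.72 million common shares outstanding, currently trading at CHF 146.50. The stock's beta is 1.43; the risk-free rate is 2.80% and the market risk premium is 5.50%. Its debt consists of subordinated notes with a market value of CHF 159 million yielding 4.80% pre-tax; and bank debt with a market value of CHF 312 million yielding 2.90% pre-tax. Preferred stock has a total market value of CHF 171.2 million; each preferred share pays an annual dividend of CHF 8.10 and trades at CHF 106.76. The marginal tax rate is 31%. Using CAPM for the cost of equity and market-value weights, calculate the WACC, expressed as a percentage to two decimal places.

Cost of equity via CAPM: Re = 2.8% + 1.43 × 5.5% = 10.6650%.
Cost of preferred: Rp = 8.1 / 106.76 = 7.5871%.
Market value of equity E = 146.5 × 4.72m = 691.48m.
Total capital V = 691.48 + 171.2 + 159 + 312 = 1333.68.
Equity: weight = 691.48/1333.68 = 0.5185; cost = 10.665%.
Preferred: weight = 171.2/1333.68 = 0.1284; cost = 7.5871%.
Subordinated notes: weight = 159/1333.68 = 0.1192; after-tax cost = 4.8% × (1 − 31%) = 3.3120%.
Bank debt: weight = 312/1333.68 = 0.2339; after-tax cost = 2.9% × (1 − 31%) = 2.0010%.
WACC = 0.5185 × 10.6650% + 0.1284 × 7.5871% + 0.1192 × 3.3120% + 0.2339 × 2.0010% = 7.3664%.

7.37%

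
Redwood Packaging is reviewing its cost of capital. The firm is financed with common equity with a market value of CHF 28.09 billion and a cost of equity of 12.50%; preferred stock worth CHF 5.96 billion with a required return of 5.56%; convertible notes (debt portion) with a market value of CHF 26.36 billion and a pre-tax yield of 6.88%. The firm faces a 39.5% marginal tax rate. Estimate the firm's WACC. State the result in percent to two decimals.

8.18%

Total capital V = 28.09 + 5.96 + 26.36 = 60.41.
Equity: weight = 28.09/60.41 = 0.4650; cost = 12.5%.
Preferred: weight = 5.96/60.41 = 0.0987; cost = 5.56%.
Convertible notes (debt portion): weight = 26.36/60.41 = 0.4364; after-tax cost = 6.88% × (1 − 39.5%) = 4.1624%.
WACC = 0.4650 × 12.5000% + 0.0987 × 5.5600% + 0.4364 × 4.1624% = 8.1772%.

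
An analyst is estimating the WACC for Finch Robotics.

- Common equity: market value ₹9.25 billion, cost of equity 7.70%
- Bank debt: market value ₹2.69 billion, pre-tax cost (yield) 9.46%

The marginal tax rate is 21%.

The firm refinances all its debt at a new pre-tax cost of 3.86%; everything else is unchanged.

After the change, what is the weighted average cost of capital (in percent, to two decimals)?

After the change:
Total capital V = 9.25 + 2.69 = 11.94.
Equity: weight = 9.25/11.94 = 0.7747; cost = 7.7%.
Bank debt: weight = 2.69/11.94 = 0.2253; after-tax cost = 3.86% × (1 − 21%) = 3.0494%.
WACC = 0.7747 × 7.7000% + 0.2253 × 3.0494% = 6.6523%.

6.65%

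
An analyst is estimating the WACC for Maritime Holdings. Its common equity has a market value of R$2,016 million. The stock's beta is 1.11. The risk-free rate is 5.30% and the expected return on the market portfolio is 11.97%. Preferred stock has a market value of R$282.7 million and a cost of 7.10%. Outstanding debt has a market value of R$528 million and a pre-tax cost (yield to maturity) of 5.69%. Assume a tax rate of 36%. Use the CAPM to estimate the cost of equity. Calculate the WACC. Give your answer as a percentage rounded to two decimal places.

Market risk premium = 11.97% − 5.3% = 6.67%.
Cost of equity via CAPM: Re = 5.3% + 1.11 × 6.67% = 12.7037%.
Total capital V = 2016 + 282.7 + 528 = 2826.7.
Equity: weight = 2016/2826.7 = 0.7132; cost = 12.7037%.
Preferred: weight = 282.7/2826.7 = 0.1000; cost = 7.1%.
Debt: weight = 528/2826.7 = 0.1868; after-tax cost = 5.69% × (1 − 36%) = 3.6416%.
WACC = 0.7132 × 12.7037% + 0.1000 × 7.1000% + 0.1868 × 3.6416% = 10.4506%.

10.45%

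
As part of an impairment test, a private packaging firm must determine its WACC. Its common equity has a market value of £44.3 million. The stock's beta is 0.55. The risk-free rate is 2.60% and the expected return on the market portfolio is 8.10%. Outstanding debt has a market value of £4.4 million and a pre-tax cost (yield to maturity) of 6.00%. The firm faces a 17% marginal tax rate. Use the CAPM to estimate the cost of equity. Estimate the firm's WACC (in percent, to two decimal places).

5.57%

Market risk premium = 8.1% − 2.6% = 5.5%.
Cost of equity via CAPM: Re = 2.6% + 0.55 × 5.5% = 5.6250%.
Total capital V = 44.3 + 4.4 = 48.7.
Equity: weight = 44.3/48.7 = 0.9097; cost = 5.625%.
Debt: weight = 4.4/48.7 = 0.0903; after-tax cost = 6% × (1 − 17%) = 4.9800%.
WACC = 0.9097 × 5.6250% + 0.0903 × 4.9800% = 5.5667%.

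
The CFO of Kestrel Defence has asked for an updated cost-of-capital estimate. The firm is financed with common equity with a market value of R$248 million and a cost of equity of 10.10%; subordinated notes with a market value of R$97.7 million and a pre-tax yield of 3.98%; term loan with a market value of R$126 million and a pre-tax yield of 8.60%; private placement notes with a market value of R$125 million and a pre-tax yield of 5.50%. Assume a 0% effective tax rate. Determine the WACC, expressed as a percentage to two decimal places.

7.82%

Total capital V = 248 + 97.7 + 126 + 125 = 596.7.
Equity: weight = 248/596.7 = 0.4156; cost = 10.1%.
Subordinated notes: weight = 97.7/596.7 = 0.1637; after-tax cost = 3.98% × (1 − 0%) = 3.9800%.
Term loan: weight = 126/596.7 = 0.2112; after-tax cost = 8.6% × (1 − 0%) = 8.6000%.
Private placement notes: weight = 125/596.7 = 0.2095; after-tax cost = 5.5% × (1 − 0%) = 5.5000%.
WACC = 0.4156 × 10.1000% + 0.1637 × 3.9800% + 0.2112 × 8.6000% + 0.2095 × 5.5000% = 7.8176%.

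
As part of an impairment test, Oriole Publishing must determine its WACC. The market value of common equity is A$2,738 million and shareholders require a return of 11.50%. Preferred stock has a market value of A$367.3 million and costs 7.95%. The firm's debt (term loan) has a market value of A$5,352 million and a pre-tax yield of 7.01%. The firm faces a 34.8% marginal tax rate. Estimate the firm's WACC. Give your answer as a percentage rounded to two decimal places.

Total capital V = 2738 + 367.3 + 5352 = 8457.3.
Equity: weight = 2738/8457.3 = 0.3237; cost = 11.5%.
Preferred: weight = 367.3/8457.3 = 0.0434; cost = 7.95%.
Term loan: weight = 5352/8457.3 = 0.6328; after-tax cost = 7.01% × (1 − 34.8%) = 4.5705%.
WACC = 0.3237 × 11.5000% + 0.0434 × 7.9500% + 0.6328 × 4.5705% = 6.9607%.

6.96%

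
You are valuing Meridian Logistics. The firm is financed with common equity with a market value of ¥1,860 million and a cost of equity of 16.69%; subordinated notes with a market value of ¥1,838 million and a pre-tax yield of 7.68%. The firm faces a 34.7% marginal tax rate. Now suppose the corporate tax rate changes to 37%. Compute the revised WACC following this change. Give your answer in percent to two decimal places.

After the change:
Total capital V = 1860 + 1838 = 3698.
Equity: weight = 1860/3698 = 0.5030; cost = 16.69%.
Subordinated notes: weight = 1838/3698 = 0.4970; after-tax cost = 7.68% × (1 − 37%) = 4.8384%.
WACC = 0.5030 × 16.6900% + 0.4970 × 4.8384% = 10.7995%.

10.80%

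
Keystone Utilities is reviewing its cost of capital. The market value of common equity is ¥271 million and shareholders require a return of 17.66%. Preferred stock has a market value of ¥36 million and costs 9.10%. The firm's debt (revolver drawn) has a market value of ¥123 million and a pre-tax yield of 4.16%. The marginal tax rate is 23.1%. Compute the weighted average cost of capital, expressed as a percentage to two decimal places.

Total capital V = 271 + 36 + 123 = 430.
Equity: weight = 271/430 = 0.6302; cost = 17.66%.
Preferred: weight = 36/430 = 0.0837; cost = 9.1%.
Revolver drawn: weight = 123/430 = 0.2860; after-tax cost = 4.16% × (1 − 23.1%) = 3.1990%.
WACC = 0.6302 × 17.6600% + 0.0837 × 9.1000% + 0.2860 × 3.1990% = 12.8068%.

12.81%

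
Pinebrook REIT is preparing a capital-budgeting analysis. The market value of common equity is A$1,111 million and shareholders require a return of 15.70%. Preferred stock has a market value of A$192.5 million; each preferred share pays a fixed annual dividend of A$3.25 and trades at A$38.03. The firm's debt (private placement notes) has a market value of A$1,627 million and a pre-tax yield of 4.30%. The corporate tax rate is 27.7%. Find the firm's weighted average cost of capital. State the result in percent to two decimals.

8.24%

Cost of preferred: Rp = 3.25 / 38.03 = 8.5459%.
Total capital V = 1111 + 192.5 + 1627 = 2930.5.
Equity: weight = 1111/2930.5 = 0.3791; cost = 15.7%.
Preferred: weight = 192.5/2930.5 = 0.0657; cost = 8.5459%.
Private placement notes: weight = 1627/2930.5 = 0.5552; after-tax cost = 4.3% × (1 − 27.7%) = 3.1089%.
WACC = 0.3791 × 15.7000% + 0.0657 × 8.5459% + 0.5552 × 3.1089% = 8.2395%.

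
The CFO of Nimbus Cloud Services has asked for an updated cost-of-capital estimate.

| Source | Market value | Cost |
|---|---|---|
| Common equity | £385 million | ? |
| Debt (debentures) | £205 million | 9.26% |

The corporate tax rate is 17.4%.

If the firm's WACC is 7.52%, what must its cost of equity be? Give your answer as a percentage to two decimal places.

7.45%

Total capital V = 385 + 205 = 590.
Equity weight = 385/590 = 0.6525.
Debentures weight = 205/590 = 0.3475.
Debt contribution = 0.3475 × 9.26% × (1 − 17.4%) = 2.6576%.
Required equity contribution = 7.52% − 2.6576% = 4.8624%.
Re = 4.8624% / 0.6525 = 7.4514%.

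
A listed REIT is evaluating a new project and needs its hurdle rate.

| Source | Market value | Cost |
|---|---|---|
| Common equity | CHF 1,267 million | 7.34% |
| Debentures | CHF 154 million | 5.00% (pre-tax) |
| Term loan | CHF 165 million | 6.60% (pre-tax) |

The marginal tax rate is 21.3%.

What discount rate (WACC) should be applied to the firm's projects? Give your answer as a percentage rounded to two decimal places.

Total capital V = 1267 + 154 + 165 = 1586.
Equity: weight = 1267/1586 = 0.7989; cost = 7.34%.
Debentures: weight = 154/1586 = 0.0971; after-tax cost = 5% × (1 − 21.3%) = 3.9350%.
Term loan: weight = 165/1586 = 0.1040; after-tax cost = 6.6% × (1 − 21.3%) = 5.1942%.
WACC = 0.7989 × 7.3400% + 0.0971 × 3.9350% + 0.1040 × 5.1942% = 6.7861%.

6.79%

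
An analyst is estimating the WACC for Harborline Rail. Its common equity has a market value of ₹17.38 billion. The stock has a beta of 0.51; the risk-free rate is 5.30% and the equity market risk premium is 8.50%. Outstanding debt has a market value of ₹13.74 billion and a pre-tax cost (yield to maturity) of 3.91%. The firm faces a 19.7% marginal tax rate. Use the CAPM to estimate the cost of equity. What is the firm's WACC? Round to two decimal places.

6.77%

Cost of equity via CAPM: Re = 5.3% + 0.51 × 8.5% = 9.6350%.
Total capital V = 17.38 + 13.74 = 31.12.
Equity: weight = 17.38/31.12 = 0.5585; cost = 9.635%.
Debt: weight = 13.74/31.12 = 0.4415; after-tax cost = 3.91% × (1 − 19.7%) = 3.1397%.
WACC = 0.5585 × 9.6350% + 0.4415 × 3.1397% = 6.7672%.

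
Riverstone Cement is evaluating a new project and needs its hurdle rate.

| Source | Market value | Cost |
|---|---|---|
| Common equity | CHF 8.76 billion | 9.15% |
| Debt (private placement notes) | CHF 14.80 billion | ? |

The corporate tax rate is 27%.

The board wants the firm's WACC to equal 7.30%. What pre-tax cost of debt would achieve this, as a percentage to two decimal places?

8.50%

Total capital V = 8.76 + 14.8 = 23.56.
Equity weight = 8.76/23.56 = 0.3718.
Private placement notes weight = 14.8/23.56 = 0.6282.
Equity contribution = 0.3718 × 9.15% = 3.4021%.
Remaining for debt = 7.3% − 3.4021% = 3.8979%.
Rd × (1 − 27%) × 0.6282 = 3.8979%  ⇒  Rd = 8.5000%.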